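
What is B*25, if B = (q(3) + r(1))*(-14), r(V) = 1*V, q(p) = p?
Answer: -1400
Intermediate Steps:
r(V) = V
B = -56 (B = (3 + 1)*(-14) = 4*(-14) = -56)
B*25 = -56*25 = -1400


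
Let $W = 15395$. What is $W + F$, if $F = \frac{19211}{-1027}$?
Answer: $\frac{15791454}{1027} \approx 15376.0$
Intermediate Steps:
$F = - \frac{19211}{1027}$ ($F = 19211 \left(- \frac{1}{1027}\right) = - \frac{19211}{1027} \approx -18.706$)
$W + F = 15395 - \frac{19211}{1027} = \frac{15791454}{1027}$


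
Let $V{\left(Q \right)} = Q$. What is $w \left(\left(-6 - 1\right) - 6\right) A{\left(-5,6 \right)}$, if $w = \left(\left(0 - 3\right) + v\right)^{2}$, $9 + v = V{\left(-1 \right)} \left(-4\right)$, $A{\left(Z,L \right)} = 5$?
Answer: $-4160$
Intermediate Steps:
$v = -5$ ($v = -9 - -4 = -9 + 4 = -5$)
$w = 64$ ($w = \left(\left(0 - 3\right) - 5\right)^{2} = \left(-3 - 5\right)^{2} = \left(-8\right)^{2} = 64$)
$w \left(\left(-6 - 1\right) - 6\right) A{\left(-5,6 \right)} = 64 \left(\left(-6 - 1\right) - 6\right) 5 = 64 \left(-7 - 6\right) 5 = 64 \left(-13\right) 5 = \left(-832\right) 5 = -4160$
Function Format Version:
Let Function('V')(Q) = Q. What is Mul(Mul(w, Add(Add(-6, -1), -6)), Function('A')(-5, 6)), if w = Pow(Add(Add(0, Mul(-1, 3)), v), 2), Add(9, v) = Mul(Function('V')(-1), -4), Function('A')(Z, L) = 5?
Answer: -4160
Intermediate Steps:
v = -5 (v = Add(-9, Mul(-1, -4)) = Add(-9, 4) = -5)
w = 64 (w = Pow(Add(Add(0, Mul(-1, 3)), -5), 2) = Pow(Add(Add(0, -3), -5), 2) = Pow(Add(-3, -5), 2) = Pow(-8, 2) = 64)
Mul(Mul(w, Add(Add(-6, -1), -6)), Function('A')(-5, 6)) = Mul(Mul(64, Add(Add(-6, -1), -6)), 5) = Mul(Mul(64, Add(-7, -6)), 5) = Mul(Mul(64, -13), 5) = Mul(-832, 5) = -4160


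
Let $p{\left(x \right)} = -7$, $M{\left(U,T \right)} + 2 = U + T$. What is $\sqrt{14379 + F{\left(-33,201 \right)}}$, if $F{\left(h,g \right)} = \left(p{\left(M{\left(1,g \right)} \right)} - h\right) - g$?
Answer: $2 \sqrt{3551} \approx 119.18$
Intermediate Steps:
$M{\left(U,T \right)} = -2 + T + U$ ($M{\left(U,T \right)} = -2 + \left(U + T\right) = -2 + \left(T + U\right) = -2 + T + U$)
$F{\left(h,g \right)} = -7 - g - h$ ($F{\left(h,g \right)} = \left(-7 - h\right) - g = -7 - g - h$)
$\sqrt{14379 + F{\left(-33,201 \right)}} = \sqrt{14379 - 175} = \sqrt{14204} = 2 \sqrt{3551}$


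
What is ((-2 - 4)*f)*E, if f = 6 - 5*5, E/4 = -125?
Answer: -57000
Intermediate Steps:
E = -500 (E = 4*(-125) = -500)
f = -19 (f = 6 - 25 = -19)
((-2 - 4)*f)*E = ((-2 - 4)*(-19))*(-500) = -6*(-19)*(-500) = 114*(-500) = -57000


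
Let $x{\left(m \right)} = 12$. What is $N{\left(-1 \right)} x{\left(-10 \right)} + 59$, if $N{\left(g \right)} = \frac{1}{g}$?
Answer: $47$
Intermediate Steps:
$N{\left(-1 \right)} x{\left(-10 \right)} + 59 = \frac{1}{-1} \cdot 12 + 59 = \left(-1\right) 12 + 59 = -12 + 59 = 47$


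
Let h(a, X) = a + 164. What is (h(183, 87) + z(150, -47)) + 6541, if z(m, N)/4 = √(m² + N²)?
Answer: 6888 + 4*√24709 ≈ 7516.8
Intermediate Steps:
h(a, X) = 164 + a
z(m, N) = 4*√(N² + m²) (z(m, N) = 4*√(m² + N²) = 4*√(N² + m²))
(h(183, 87) + z(150, -47)) + 6541 = ((164 + 183) + 4*√((-47)² + 150²)) + 6541 = (347 + 4*√(2209 + 22500)) + 6541 = (347 + 4*√24709) + 6541 = 6888 + 4*√24709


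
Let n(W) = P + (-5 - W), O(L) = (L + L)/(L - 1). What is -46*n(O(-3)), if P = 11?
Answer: -207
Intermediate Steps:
O(L) = 2*L/(-1 + L) (O(L) = (2*L)/(-1 + L) = 2*L/(-1 + L))
n(W) = 6 - W (n(W) = 11 + (-5 - W) = 6 - W)
-46*n(O(-3)) = -46*(6 - 2*(-3)/(-1 - 3)) = -46*(6 - 2*(-3)/(-4)) = -46*(6 - 2*(-3)*(-1)/4) = -46*(6 - 1*3/2) = -46*(6 - 3/2) = -46*9/2 = -207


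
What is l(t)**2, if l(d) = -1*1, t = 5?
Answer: 1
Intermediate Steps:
l(d) = -1
l(t)**2 = (-1)**2 = 1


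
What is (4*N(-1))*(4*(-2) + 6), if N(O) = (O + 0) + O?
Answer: 16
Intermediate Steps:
N(O) = 2*O (N(O) = O + O = 2*O)
(4*N(-1))*(4*(-2) + 6) = (4*(2*(-1)))*(4*(-2) + 6) = (4*(-2))*(-8 + 6) = -8*(-2) = 16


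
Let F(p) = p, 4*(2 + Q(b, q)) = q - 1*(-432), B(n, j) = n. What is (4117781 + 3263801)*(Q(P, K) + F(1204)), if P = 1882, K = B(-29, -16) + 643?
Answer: 10802945257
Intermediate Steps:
K = 614 (K = -29 + 643 = 614)
Q(b, q) = 106 + q/4 (Q(b, q) = -2 + (q - 1*(-432))/4 = -2 + (q + 432)/4 = -2 + (432 + q)/4 = -2 + (108 + q/4) = 106 + q/4)
(4117781 + 3263801)*(Q(P, K) + F(1204)) = (4117781 + 3263801)*((106 + (1/4)*614) + 1204) = 7381582*((106 + 307/2) + 1204) = 7381582*(519/2 + 1204) = 7381582*(2927/2) = 10802945257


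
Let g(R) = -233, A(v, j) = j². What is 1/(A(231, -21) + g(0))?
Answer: 1/208 ≈ 0.0048077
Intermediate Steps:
1/(A(231, -21) + g(0)) = 1/((-21)² - 233) = 1/(441 - 233) = 1/208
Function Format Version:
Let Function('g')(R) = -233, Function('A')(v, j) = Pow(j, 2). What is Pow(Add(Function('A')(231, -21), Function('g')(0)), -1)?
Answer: Rational(1, 208) ≈ 0.0048077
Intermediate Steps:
Pow(Add(Function('A')(231, -21), Function('g')(0)), -1) = Pow(Add(Pow(-21, 2), -233), -1) = Pow(Add(441, -233), -1) = Pow(208, -1) = Rational(1, 208)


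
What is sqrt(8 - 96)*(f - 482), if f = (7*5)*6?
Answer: -544*I*sqrt(22) ≈ -2551.6*I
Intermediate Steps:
f = 210 (f = 35*6 = 210)
sqrt(8 - 96)*(f - 482) = sqrt(8 - 96)*(210 - 482) = sqrt(-88)*(-272) = (2*I*sqrt(22))*(-272) = -544*I*sqrt(22)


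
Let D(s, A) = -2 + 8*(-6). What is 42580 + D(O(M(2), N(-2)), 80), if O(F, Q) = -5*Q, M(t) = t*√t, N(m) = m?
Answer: 42530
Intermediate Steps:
M(t) = t^(3/2)
D(s, A) = -50 (D(s, A) = -2 - 48 = -50)
42580 + D(O(M(2), N(-2)), 80) = 42580 - 50 = 42530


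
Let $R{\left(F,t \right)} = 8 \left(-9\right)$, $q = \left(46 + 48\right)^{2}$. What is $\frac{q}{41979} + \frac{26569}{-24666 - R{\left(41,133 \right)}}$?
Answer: $- \frac{299342489}{344143842} \approx -0.86982$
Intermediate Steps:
$q = 8836$ ($q = 94^{2} = 8836$)
$R{\left(F,t \right)} = -72$
$\frac{q}{41979} + \frac{26569}{-24666 - R{\left(41,133 \right)}} = \frac{8836}{41979} + \frac{26569}{-24666 - -72} = 8836 \cdot \frac{1}{41979} + \frac{26569}{-24666 + 72} = \frac{8836}{41979} + \frac{26569}{-24594} = \frac{8836}{41979} + 26569 \left(- \frac{1}{24594}\right) = \frac{8836}{41979} - \frac{26569}{24594} = - \frac{299342489}{344143842}$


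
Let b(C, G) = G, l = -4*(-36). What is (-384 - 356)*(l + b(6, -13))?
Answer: -96940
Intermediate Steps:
l = 144
(-384 - 356)*(l + b(6, -13)) = (-384 - 356)*(144 - 13) = -740*131 = -96940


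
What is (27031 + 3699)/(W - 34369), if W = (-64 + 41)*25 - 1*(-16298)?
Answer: -15365/9323 ≈ -1.6481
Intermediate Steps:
W = 15723 (W = -23*25 + 16298 = -575 + 16298 = 15723)
(27031 + 3699)/(W - 34369) = (27031 + 3699)/(15723 - 34369) = 30730/(-18646) = 30730*(-1/18646) = -15365/9323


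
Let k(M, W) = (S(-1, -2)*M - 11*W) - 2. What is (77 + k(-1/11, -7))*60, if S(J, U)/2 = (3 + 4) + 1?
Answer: 99360/11 ≈ 9032.7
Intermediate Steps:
S(J, U) = 16 (S(J, U) = 2*((3 + 4) + 1) = 2*(7 + 1) = 2*8 = 16)
k(M, W) = -2 - 11*W + 16*M (k(M, W) = (16*M - 11*W) - 2 = (-11*W + 16*M) - 2 = -2 - 11*W + 16*M)
(77 + k(-1/11, -7))*60 = (77 + (-2 - 11*(-7) + 16*(-1/11)))*60 = (77 + (-2 + 77 + 16*(-1*1/11)))*60 = (77 + (-2 + 77 + 16*(-1/11)))*60 = (77 + (-2 + 77 - 16/11))*60 = (77 + 809/11)*60 = (1656/11)*60 = 99360/11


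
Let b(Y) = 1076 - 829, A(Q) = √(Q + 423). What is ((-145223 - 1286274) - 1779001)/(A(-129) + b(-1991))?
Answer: -792993006/60715 + 22473486*√6/60715 ≈ -12154.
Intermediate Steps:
A(Q) = √(423 + Q)
b(Y) = 247
((-145223 - 1286274) - 1779001)/(A(-129) + b(-1991)) = ((-145223 - 1286274) - 1779001)/(√(423 - 129) + 247) = (-1431497 - 1779001)/(√294 + 247) = -3210498/(7*√6 + 247) = -3210498/(247 + 7*√6)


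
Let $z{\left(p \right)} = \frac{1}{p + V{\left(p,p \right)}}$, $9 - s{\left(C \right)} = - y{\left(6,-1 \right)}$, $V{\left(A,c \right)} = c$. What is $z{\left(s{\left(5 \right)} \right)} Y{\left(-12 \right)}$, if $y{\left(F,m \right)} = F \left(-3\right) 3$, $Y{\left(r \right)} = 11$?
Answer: $- \frac{11}{90} \approx -0.12222$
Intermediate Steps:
$y{\left(F,m \right)} = - 9 F$ ($y{\left(F,m \right)} = - 3 F 3 = - 9 F$)
$s{\left(C \right)} = -45$ ($s{\left(C \right)} = 9 - - \left(-9\right) 6 = 9 - \left(-1\right) \left(-54\right) = 9 - 54 = -45$)
$z{\left(p \right)} = \frac{1}{2 p}$ ($z{\left(p \right)} = \frac{1}{p + p} = \frac{1}{2 p}$)
$z{\left(s{\left(5 \right)} \right)} Y{\left(-12 \right)} = \frac{1}{2 \left(-45\right)} 11 = \frac{1}{2} \left(- \frac{1}{45}\right) 11 = \left(- \frac{1}{90}\right) 11 = - \frac{11}{90}$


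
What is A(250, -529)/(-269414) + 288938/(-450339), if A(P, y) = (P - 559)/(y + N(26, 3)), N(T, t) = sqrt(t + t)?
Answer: -21783533215338499/33951717717707910 - 309*sqrt(6)/75391466690 ≈ -0.64160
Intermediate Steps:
N(T, t) = sqrt(2)*sqrt(t) (N(T, t) = sqrt(2*t) = sqrt(2)*sqrt(t))
A(P, y) = (-559 + P)/(y + sqrt(6)) (A(P, y) = (P - 559)/(y + sqrt(2)*sqrt(3)) = (-559 + P)/(y + sqrt(6)))
A(250, -529)/(-269414) + 288938/(-450339) = ((-559 + 250)/(-529 + sqrt(6)))/(-269414) + 288938/(-450339) = (-309/(-529 + sqrt(6)))*(-1/269414) + 288938*(-1/450339) = -309/(-529 + sqrt(6))*(-1/269414) - 288938/450339 = 309/(269414*(-529 + sqrt(6))) - 288938/450339 = -288938/450339 + 309/(269414*(-529 + sqrt(6)))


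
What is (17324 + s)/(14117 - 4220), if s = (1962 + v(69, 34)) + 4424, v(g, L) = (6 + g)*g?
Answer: 28885/9897 ≈ 2.9186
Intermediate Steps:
v(g, L) = g*(6 + g)
s = 11561 (s = (1962 + 69*(6 + 69)) + 4424 = (1962 + 69*75) + 4424 = (1962 + 5175) + 4424 = 7137 + 4424 = 11561)
(17324 + s)/(14117 - 4220) = (17324 + 11561)/(14117 - 4220) = 28885/9897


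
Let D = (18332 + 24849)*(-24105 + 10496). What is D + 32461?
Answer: -587617768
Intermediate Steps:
D = -587650229 (D = 43181*(-13609) = -587650229)
D + 32461 = -587650229 + 32461 = -587617768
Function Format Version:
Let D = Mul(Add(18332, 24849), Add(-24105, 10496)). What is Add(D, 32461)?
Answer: -587617768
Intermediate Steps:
D = -587650229 (D = Mul(43181, -13609) = -587650229)
Add(D, 32461) = Add(-587650229, 32461) = -587617768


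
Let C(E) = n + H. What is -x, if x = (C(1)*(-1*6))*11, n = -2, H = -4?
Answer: -396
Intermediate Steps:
C(E) = -6 (C(E) = -2 - 4 = -6)
x = 396 (x = -(-6)*6*11 = -6*(-6)*11 = 36*11 = 396)
-x = -1*396 = -396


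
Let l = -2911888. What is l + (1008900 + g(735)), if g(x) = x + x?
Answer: -1901518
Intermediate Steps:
g(x) = 2*x
l + (1008900 + g(735)) = -2911888 + (1008900 + 2*735) = -2911888 + (1008900 + 1470) = -2911888 + 1010370 = -1901518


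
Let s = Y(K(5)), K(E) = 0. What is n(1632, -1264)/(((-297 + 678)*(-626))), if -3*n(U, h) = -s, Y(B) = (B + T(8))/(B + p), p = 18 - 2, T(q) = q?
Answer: -1/1431036 ≈ -6.9879e-7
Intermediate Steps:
p = 16
Y(B) = (8 + B)/(16 + B) (Y(B) = (B + 8)/(B + 16) = (8 + B)/(16 + B))
s = 1/2 (s = (8 + 0)/(16 + 0) = 8/16 = (1/16)*8 = 1/2 ≈ 0.50000)
n(U, h) = 1/6 (n(U, h) = -(-1)/(3*2) = -1/3*(-1/2) = 1/6)
n(1632, -1264)/(((-297 + 678)*(-626))) = 1/(6*(((-297 + 678)*(-626)))) = 1/(6*((381*(-626)))) = (1/6)/(-238506) = (1/6)*(-1/238506) = -1/1431036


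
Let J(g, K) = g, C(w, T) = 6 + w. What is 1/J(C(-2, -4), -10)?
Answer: 1/4 ≈ 0.25000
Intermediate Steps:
1/J(C(-2, -4), -10) = 1/(6 - 2) = 1/4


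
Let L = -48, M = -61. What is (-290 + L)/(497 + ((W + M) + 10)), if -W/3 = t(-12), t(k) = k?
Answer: -169/241 ≈ -0.70124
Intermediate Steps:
W = 36 (W = -3*(-12) = 36)
(-290 + L)/(497 + ((W + M) + 10)) = (-290 - 48)/(497 + ((36 - 61) + 10)) = -338/(497 + (-25 + 10)) = -338/(497 - 15) = -338/482 = -338*1/482 = -169/241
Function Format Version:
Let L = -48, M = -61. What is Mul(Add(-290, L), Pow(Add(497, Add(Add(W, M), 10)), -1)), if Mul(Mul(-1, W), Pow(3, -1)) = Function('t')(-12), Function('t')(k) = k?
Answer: Rational(-169, 241) ≈ -0.70124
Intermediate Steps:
W = 36 (W = Mul(-3, -12) = 36)
Mul(Add(-290, L), Pow(Add(497, Add(Add(W, M), 10)), -1)) = Mul(Add(-290, -48), Pow(Add(497, Add(Add(36, -61), 10)), -1)) = Mul(-338, Pow(Add(497, Add(-25, 10)), -1)) = Mul(-338, Pow(Add(497, -15), -1)) = Mul(-338, Pow(482, -1)) = Mul(-338, Rational(1, 482)) = Rational(-169, 241)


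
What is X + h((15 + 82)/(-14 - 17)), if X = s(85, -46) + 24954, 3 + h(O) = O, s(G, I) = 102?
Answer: 776546/31 ≈ 25050.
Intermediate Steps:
h(O) = -3 + O
X = 25056 (X = 102 + 24954 = 25056)
X + h((15 + 82)/(-14 - 17)) = 25056 + (-3 + (15 + 82)/(-14 - 17)) = 25056 + (-3 + 97/(-31)) = 25056 + (-3 + 97*(-1/31)) = 25056 + (-3 - 97/31) = 25056 - 190/31 = 776546/31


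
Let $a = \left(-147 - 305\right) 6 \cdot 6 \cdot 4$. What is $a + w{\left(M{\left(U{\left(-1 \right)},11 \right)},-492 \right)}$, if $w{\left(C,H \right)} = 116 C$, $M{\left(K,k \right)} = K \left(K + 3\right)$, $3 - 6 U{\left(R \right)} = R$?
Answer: $- \frac{583240}{9} \approx -64804.0$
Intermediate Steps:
$U{\left(R \right)} = \frac{1}{2} - \frac{R}{6}$
$M{\left(K,k \right)} = K \left(3 + K\right)$
$a = -65088$ ($a = - 452 \cdot 36 \cdot 4 = \left(-452\right) 144 = -65088$)
$a + w{\left(M{\left(U{\left(-1 \right)},11 \right)},-492 \right)} = -65088 + 116 \left(\frac{1}{2} - - \frac{1}{6}\right) \left(3 + \left(\frac{1}{2} - - \frac{1}{6}\right)\right) = -65088 + 116 \left(\frac{1}{2} + \frac{1}{6}\right) \left(3 + \left(\frac{1}{2} + \frac{1}{6}\right)\right) = -65088 + 116 \frac{2 \left(3 + \frac{2}{3}\right)}{3} = -65088 + 116 \cdot \frac{2}{3} \cdot \frac{11}{3} = -65088 + 116 \cdot \frac{22}{9} = -65088 + \frac{2552}{9} = - \frac{583240}{9}$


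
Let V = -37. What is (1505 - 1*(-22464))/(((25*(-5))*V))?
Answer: 23969/4625 ≈ 5.1825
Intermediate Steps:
(1505 - 1*(-22464))/(((25*(-5))*V)) = (1505 - 1*(-22464))/(((25*(-5))*(-37))) = (1505 + 22464)/((-125*(-37))) = 23969/4625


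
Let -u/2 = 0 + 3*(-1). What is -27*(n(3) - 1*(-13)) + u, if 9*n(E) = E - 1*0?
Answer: -354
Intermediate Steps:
n(E) = E/9 (n(E) = (E - 1*0)/9 = (E + 0)/9 = E/9)
u = 6 (u = -2*(0 + 3*(-1)) = -2*(0 - 3) = -2*(-3) = 6)
-27*(n(3) - 1*(-13)) + u = -27*((1/9)*3 - 1*(-13)) + 6 = -27*(1/3 + 13) + 6 = -27*40/3 + 6 = -360 + 6 = -354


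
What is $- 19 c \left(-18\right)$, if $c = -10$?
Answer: $-3420$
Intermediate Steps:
$- 19 c \left(-18\right) = \left(-19\right) \left(-10\right) \left(-18\right) = 190 \left(-18\right) = -3420$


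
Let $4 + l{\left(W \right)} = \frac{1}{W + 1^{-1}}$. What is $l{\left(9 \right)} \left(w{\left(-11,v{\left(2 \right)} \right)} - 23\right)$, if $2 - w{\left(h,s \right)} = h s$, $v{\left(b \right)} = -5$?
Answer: $\frac{1482}{5} \approx 296.4$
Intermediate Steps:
$l{\left(W \right)} = -4 + \frac{1}{1 + W}$ ($l{\left(W \right)} = -4 + \frac{1}{W + 1^{-1}} = -4 + \frac{1}{W + 1} = -4 + \frac{1}{1 + W}$)
$w{\left(h,s \right)} = 2 - h s$
$l{\left(9 \right)} \left(w{\left(-11,v{\left(2 \right)} \right)} - 23\right) = \frac{-3 - 36}{1 + 9} \left(\left(2 - \left(-11\right) \left(-5\right)\right) - 23\right) = \frac{-3 - 36}{10} \left(\left(2 - 55\right) - 23\right) = \frac{1}{10} \left(-39\right) \left(-53 - 23\right) = \left(- \frac{39}{10}\right) \left(-76\right) = \frac{1482}{5}$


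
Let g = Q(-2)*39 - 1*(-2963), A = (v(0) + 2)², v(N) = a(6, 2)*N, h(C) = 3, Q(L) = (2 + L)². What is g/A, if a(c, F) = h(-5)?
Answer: 2963/4 ≈ 740.75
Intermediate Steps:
a(c, F) = 3
v(N) = 3*N
A = 4 (A = (3*0 + 2)² = (0 + 2)² = 2² = 4)
g = 2963 (g = (2 - 2)²*39 - 1*(-2963) = 0²*39 + 2963 = 0*39 + 2963 = 0 + 2963 = 2963)
g/A = 2963/4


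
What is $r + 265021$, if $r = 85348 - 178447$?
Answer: $171922$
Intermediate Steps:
$r = -93099$ ($r = 85348 - 178447 = -93099$)
$r + 265021 = -93099 + 265021 = 171922$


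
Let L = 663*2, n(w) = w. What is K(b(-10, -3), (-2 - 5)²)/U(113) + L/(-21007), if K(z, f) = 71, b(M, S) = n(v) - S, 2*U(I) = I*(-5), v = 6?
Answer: -3732184/11868955 ≈ -0.31445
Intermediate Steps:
U(I) = -5*I/2 (U(I) = (I*(-5))/2 = (-5*I)/2 = -5*I/2)
b(M, S) = 6 - S
L = 1326
K(b(-10, -3), (-2 - 5)²)/U(113) + L/(-21007) = 71/((-5/2*113)) + 1326/(-21007) = 71/(-565/2) + 1326*(-1/21007) = 71*(-2/565) - 1326/21007 = -142/565 - 1326/21007 = -3732184/11868955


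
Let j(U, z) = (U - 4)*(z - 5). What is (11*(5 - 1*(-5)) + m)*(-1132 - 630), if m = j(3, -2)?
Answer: -206154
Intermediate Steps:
j(U, z) = (-5 + z)*(-4 + U) (j(U, z) = (-4 + U)*(-5 + z) = (-5 + z)*(-4 + U))
m = 7 (m = 20 - 5*3 - 4*(-2) + 3*(-2) = 20 - 15 + 8 - 6 = 7)
(11*(5 - 1*(-5)) + m)*(-1132 - 630) = (11*(5 - 1*(-5)) + 7)*(-1132 - 630) = (11*(5 + 5) + 7)*(-1762) = (11*10 + 7)*(-1762) = (110 + 7)*(-1762) = 117*(-1762) = -206154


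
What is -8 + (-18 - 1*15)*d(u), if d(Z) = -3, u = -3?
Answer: 91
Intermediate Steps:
-8 + (-18 - 1*15)*d(u) = -8 + (-18 - 1*15)*(-3) = -8 + (-18 - 15)*(-3) = -8 - 33*(-3) = -8 + 99 = 91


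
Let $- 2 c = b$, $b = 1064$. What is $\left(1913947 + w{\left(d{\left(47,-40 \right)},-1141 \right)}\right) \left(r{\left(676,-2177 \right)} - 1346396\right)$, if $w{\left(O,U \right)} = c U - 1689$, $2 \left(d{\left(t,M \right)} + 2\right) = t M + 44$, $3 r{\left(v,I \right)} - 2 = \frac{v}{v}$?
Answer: $-3391932531650$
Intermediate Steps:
$r{\left(v,I \right)} = 1$ ($r{\left(v,I \right)} = \frac{2}{3} + \frac{v \frac{1}{v}}{3} = \frac{2}{3} + \frac{1}{3} \cdot 1 = \frac{2}{3} + \frac{1}{3} = 1$)
$c = -532$ ($c = \left(- \frac{1}{2}\right) 1064 = -532$)
$d{\left(t,M \right)} = 20 + \frac{M t}{2}$ ($d{\left(t,M \right)} = -2 + \frac{t M + 44}{2} = -2 + \frac{M t + 44}{2} = -2 + \frac{44 + M t}{2} = -2 + \left(22 + \frac{M t}{2}\right) = 20 + \frac{M t}{2}$)
$w{\left(O,U \right)} = -1689 - 532 U$ ($w{\left(O,U \right)} = - 532 U - 1689 = -1689 - 532 U$)
$\left(1913947 + w{\left(d{\left(47,-40 \right)},-1141 \right)}\right) \left(r{\left(676,-2177 \right)} - 1346396\right) = \left(1913947 - -605323\right) \left(1 - 1346396\right) = \left(1913947 + \left(-1689 + 607012\right)\right) \left(-1346395\right) = \left(1913947 + 605323\right) \left(-1346395\right) = 2519270 \left(-1346395\right) = -3391932531650$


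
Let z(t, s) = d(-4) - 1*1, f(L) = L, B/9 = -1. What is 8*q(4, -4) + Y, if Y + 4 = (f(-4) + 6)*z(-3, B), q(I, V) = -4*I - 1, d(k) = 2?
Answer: -138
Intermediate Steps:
B = -9 (B = 9*(-1) = -9)
q(I, V) = -1 - 4*I
z(t, s) = 1 (z(t, s) = 2 - 1*1 = 2 - 1 = 1)
Y = -2 (Y = -4 + (-4 + 6)*1 = -4 + 2*1 = -4 + 2 = -2)
8*q(4, -4) + Y = 8*(-1 - 4*4) - 2 = 8*(-1 - 16) - 2 = 8*(-17) - 2 = -136 - 2 = -138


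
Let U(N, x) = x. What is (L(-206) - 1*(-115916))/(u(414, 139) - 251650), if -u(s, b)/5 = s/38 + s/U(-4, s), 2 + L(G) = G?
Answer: -549613/1195620 ≈ -0.45969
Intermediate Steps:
L(G) = -2 + G
u(s, b) = -5 - 5*s/38 (u(s, b) = -5*(s/38 + s/s) = -5*(s*(1/38) + 1) = -5*(s/38 + 1) = -5*(1 + s/38) = -5 - 5*s/38)
(L(-206) - 1*(-115916))/(u(414, 139) - 251650) = ((-2 - 206) - 1*(-115916))/((-5 - 5/38*414) - 251650) = (-208 + 115916)/((-5 - 1035/19) - 251650) = 115708/(-1130/19 - 251650) = 115708/(-4782480/19) = 115708*(-19/4782480) = -549613/1195620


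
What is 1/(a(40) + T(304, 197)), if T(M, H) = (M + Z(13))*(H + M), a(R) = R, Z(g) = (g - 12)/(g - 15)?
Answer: 2/304187 ≈ 6.5749e-6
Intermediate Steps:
Z(g) = (-12 + g)/(-15 + g)
T(M, H) = (-1/2 + M)*(H + M) (T(M, H) = (M + (-12 + 13)/(-15 + 13))*(H + M) = (M + 1/(-2))*(H + M) = (M - 1/2*1)*(H + M) = (M - 1/2)*(H + M) = (-1/2 + M)*(H + M))
1/(a(40) + T(304, 197)) = 1/(40 + (304**2 - 1/2*197 - 1/2*304 + 197*304)) = 1/(40 + (92416 - 197/2 - 152 + 59888)) = 1/(40 + 304107/2) = 1/(304187/2) = 2/304187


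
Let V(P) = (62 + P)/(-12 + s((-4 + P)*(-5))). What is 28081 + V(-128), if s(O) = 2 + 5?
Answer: 140471/5 ≈ 28094.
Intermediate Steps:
s(O) = 7
V(P) = -62/5 - P/5 (V(P) = (62 + P)/(-12 + 7) = (62 + P)/(-5) = (62 + P)*(-⅕) = -62/5 - P/5)
28081 + V(-128) = 28081 + (-62/5 - ⅕*(-128)) = 28081 + (-62/5 + 128/5) = 28081 + 66/5 = 140471/5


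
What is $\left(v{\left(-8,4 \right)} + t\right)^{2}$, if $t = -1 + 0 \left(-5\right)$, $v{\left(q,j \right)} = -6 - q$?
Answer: $1$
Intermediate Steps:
$t = -1$ ($t = -1 + 0 = -1$)
$\left(v{\left(-8,4 \right)} + t\right)^{2} = \left(\left(-6 - -8\right) - 1\right)^{2} = \left(\left(-6 + 8\right) - 1\right)^{2} = \left(2 - 1\right)^{2} = 1^{2} = 1$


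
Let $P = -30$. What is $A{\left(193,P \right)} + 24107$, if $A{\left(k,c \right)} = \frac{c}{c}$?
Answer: $24108$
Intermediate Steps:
$A{\left(k,c \right)} = 1$
$A{\left(193,P \right)} + 24107 = 1 + 24107 = 24108$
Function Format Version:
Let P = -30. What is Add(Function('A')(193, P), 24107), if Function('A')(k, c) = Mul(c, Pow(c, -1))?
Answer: 24108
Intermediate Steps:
Function('A')(k, c) = 1
Add(Function('A')(193, P), 24107) = Add(1, 24107) = 24108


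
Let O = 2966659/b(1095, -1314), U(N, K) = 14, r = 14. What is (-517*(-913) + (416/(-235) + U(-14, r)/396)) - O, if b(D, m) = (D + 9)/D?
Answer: -21150850017887/8561520 ≈ -2.4705e+6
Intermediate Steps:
b(D, m) = (9 + D)/D
O = 1082830535/368 (O = 2966659/(((9 + 1095)/1095)) = 2966659/(((1/1095)*1104)) = 2966659/(368/365) = 2966659*(365/368) = 1082830535/368 ≈ 2.9425e+6)
(-517*(-913) + (416/(-235) + U(-14, r)/396)) - O = (-517*(-913) + (416/(-235) + 14/396)) - 1*1082830535/368 = (472021 + (416*(-1/235) + 14*(1/396))) - 1082830535/368 = (472021 + (-416/235 + 7/198)) - 1082830535/368 = (472021 - 80723/46530) - 1082830535/368 = 21963056407/46530 - 1082830535/368 = -21150850017887/8561520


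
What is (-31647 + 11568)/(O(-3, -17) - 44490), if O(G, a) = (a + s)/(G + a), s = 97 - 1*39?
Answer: 401580/889841 ≈ 0.45129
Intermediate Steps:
s = 58 (s = 97 - 39 = 58)
O(G, a) = (58 + a)/(G + a) (O(G, a) = (a + 58)/(G + a) = (58 + a)/(G + a))
(-31647 + 11568)/(O(-3, -17) - 44490) = (-31647 + 11568)/((58 - 17)/(-3 - 17) - 44490) = -20079/(41/(-20) - 44490) = -20079/(-1/20*41 - 44490) = -20079/(-41/20 - 44490) = -20079/(-889841/20) = -20079*(-20/889841) = 401580/889841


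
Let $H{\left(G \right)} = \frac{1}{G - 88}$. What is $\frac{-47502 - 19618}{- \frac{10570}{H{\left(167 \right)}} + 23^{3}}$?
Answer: $\frac{67120}{822863} \approx 0.081569$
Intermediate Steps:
$H{\left(G \right)} = \frac{1}{-88 + G}$
$\frac{-47502 - 19618}{- \frac{10570}{H{\left(167 \right)}} + 23^{3}} = \frac{-47502 - 19618}{- \frac{10570}{\frac{1}{-88 + 167}} + 23^{3}} = - \frac{67120}{- \frac{10570}{\frac{1}{79}} + 12167} = - \frac{67120}{- 10570 \frac{1}{\frac{1}{79}} + 12167} = - \frac{67120}{\left(-10570\right) 79 + 12167} = - \frac{67120}{-835030 + 12167} = - \frac{67120}{-822863} = \left(-67120\right) \left(- \frac{1}{822863}\right) = \frac{67120}{822863}$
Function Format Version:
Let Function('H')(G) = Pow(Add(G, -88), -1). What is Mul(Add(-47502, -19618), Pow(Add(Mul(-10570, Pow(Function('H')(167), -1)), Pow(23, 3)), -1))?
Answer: Rational(67120, 822863) ≈ 0.081569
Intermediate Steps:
Function('H')(G) = Pow(Add(-88, G), -1)
Mul(Add(-47502, -19618), Pow(Add(Mul(-10570, Pow(Function('H')(167), -1)), Pow(23, 3)), -1)) = Mul(Add(-47502, -19618), Pow(Add(Mul(-10570, Pow(Pow(Add(-88, 167), -1), -1)), Pow(23, 3)), -1)) = Mul(-67120, Pow(Add(Mul(-10570, Pow(Pow(79, -1), -1)), 12167), -1)) = Mul(-67120, Pow(Add(Mul(-10570, Pow(Rational(1, 79), -1)), 12167), -1)) = Mul(-67120, Pow(Add(Mul(-10570, 79), 12167), -1)) = Mul(-67120, Pow(Add(-835030, 12167), -1)) = Mul(-67120, Pow(-822863, -1)) = Mul(-67120, Rational(-1, 822863)) = Rational(67120, 822863)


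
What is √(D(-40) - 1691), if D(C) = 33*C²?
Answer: √51109 ≈ 226.07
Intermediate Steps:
√(D(-40) - 1691) = √(33*(-40)² - 1691) = √(33*1600 - 1691) = √(52800 - 1691) = √51109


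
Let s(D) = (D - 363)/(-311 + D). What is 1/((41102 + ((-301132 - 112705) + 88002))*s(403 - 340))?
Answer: -62/21354975 ≈ -2.9033e-6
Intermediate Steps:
s(D) = (-363 + D)/(-311 + D)
1/((41102 + ((-301132 - 112705) + 88002))*s(403 - 340)) = 1/((41102 + ((-301132 - 112705) + 88002))*(((-363 + (403 - 340))/(-311 + (403 - 340))))) = 1/((41102 + (-413837 + 88002))*(((-363 + 63)/(-311 + 63)))) = 1/((41102 - 325835)*((-300/(-248)))) = 1/((-284733)*((-1/248*(-300)))) = -1/(284733*75/62) = -1/284733*62/75 = -62/21354975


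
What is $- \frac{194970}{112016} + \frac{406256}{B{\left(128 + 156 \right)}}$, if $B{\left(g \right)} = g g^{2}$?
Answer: $- \frac{34535429053}{20045879288} \approx -1.7228$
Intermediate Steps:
$B{\left(g \right)} = g^{3}$
$- \frac{194970}{112016} + \frac{406256}{B{\left(128 + 156 \right)}} = - \frac{194970}{112016} + \frac{406256}{\left(128 + 156\right)^{3}} = \left(-194970\right) \frac{1}{112016} + \frac{406256}{284^{3}} = - \frac{97485}{56008} + \frac{406256}{22906304} = - \frac{97485}{56008} + 406256 \cdot \frac{1}{22906304} = - \frac{97485}{56008} + \frac{25391}{1431644} = - \frac{34535429053}{20045879288}$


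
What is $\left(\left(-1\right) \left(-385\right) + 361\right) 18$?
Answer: $13428$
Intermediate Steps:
$\left(\left(-1\right) \left(-385\right) + 361\right) 18 = \left(385 + 361\right) 18 = 746 \cdot 18 = 13428$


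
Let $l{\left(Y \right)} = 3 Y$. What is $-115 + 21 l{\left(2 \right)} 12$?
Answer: $1397$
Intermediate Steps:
$-115 + 21 l{\left(2 \right)} 12 = -115 + 21 \cdot 3 \cdot 2 \cdot 12 = -115 + 21 \cdot 6 \cdot 12 = -115 + 126 \cdot 12 = -115 + 1512 = 1397$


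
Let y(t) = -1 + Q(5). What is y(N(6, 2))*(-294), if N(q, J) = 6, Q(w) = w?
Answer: -1176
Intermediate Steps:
y(t) = 4 (y(t) = -1 + 5 = 4)
y(N(6, 2))*(-294) = 4*(-294) = -1176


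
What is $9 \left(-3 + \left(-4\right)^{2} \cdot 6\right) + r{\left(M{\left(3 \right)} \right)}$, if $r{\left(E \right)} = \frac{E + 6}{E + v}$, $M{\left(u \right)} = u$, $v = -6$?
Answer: $834$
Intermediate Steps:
$r{\left(E \right)} = \frac{6 + E}{-6 + E}$ ($r{\left(E \right)} = \frac{E + 6}{E - 6} = \frac{6 + E}{-6 + E}$)
$9 \left(-3 + \left(-4\right)^{2} \cdot 6\right) + r{\left(M{\left(3 \right)} \right)} = 9 \left(-3 + \left(-4\right)^{2} \cdot 6\right) + \frac{6 + 3}{-6 + 3} = 9 \left(-3 + 16 \cdot 6\right) + \frac{1}{-3} \cdot 9 = 9 \left(-3 + 96\right) - 3 = 9 \cdot 93 - 3 = 837 - 3 = 834$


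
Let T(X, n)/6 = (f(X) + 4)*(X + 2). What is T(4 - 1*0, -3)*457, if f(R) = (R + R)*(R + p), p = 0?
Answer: 592272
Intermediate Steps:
f(R) = 2*R² (f(R) = (R + R)*(R + 0) = (2*R)*R = 2*R²)
T(X, n) = 6*(2 + X)*(4 + 2*X²) (T(X, n) = 6*((2*X² + 4)*(X + 2)) = 6*((4 + 2*X²)*(2 + X)) = 6*((2 + X)*(4 + 2*X²)) = 6*(2 + X)*(4 + 2*X²))
T(4 - 1*0, -3)*457 = (48 + 12*(4 - 1*0)³ + 24*(4 - 1*0) + 24*(4 - 1*0)²)*457 = (48 + 12*(4 + 0)³ + 24*(4 + 0) + 24*(4 + 0)²)*457 = (48 + 12*4³ + 24*4 + 24*4²)*457 = (48 + 12*64 + 96 + 24*16)*457 = (48 + 768 + 96 + 384)*457 = 1296*457 = 592272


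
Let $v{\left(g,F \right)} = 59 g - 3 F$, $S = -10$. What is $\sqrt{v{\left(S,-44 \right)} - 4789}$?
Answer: $3 i \sqrt{583} \approx 72.436 i$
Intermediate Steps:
$v{\left(g,F \right)} = - 3 F + 59 g$
$\sqrt{v{\left(S,-44 \right)} - 4789} = \sqrt{\left(\left(-3\right) \left(-44\right) + 59 \left(-10\right)\right) - 4789} = \sqrt{\left(132 - 590\right) - 4789} = \sqrt{-458 - 4789} = \sqrt{-5247} = 3 i \sqrt{583}$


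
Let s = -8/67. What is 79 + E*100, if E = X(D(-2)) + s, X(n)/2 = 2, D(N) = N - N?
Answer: 31293/67 ≈ 467.06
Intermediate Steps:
D(N) = 0
s = -8/67 (s = -8*1/67 = -8/67 ≈ -0.11940)
X(n) = 4 (X(n) = 2*2 = 4)
E = 260/67 (E = 4 - 8/67 = 260/67 ≈ 3.8806)
79 + E*100 = 79 + (260/67)*100 = 79 + 26000/67 = 31293/67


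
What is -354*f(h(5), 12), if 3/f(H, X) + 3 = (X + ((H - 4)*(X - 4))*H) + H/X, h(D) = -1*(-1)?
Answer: 12744/179 ≈ 71.196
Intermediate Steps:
h(D) = 1
f(H, X) = 3/(-3 + X + H/X + H*(-4 + H)*(-4 + X)) (f(H, X) = 3/(-3 + ((X + ((H - 4)*(X - 4))*H) + H/X)) = 3/(-3 + ((X + ((-4 + H)*(-4 + X))*H) + H/X)) = 3/(-3 + ((X + H*(-4 + H)*(-4 + X)) + H/X)) = 3/(-3 + (X + H/X + H*(-4 + H)*(-4 + X))) = 3/(-3 + X + H/X + H*(-4 + H)*(-4 + X)))
-354*f(h(5), 12) = -1062*12/(1 + 12² - 3*12 + 1²*12² - 4*1*12² - 4*12*1² + 16*1*12) = -1062*12/(1 + 144 - 36 + 1*144 - 4*1*144 - 4*12*1 + 192) = -1062*12/(1 + 144 - 36 + 144 - 576 - 48 + 192) = -1062*12/(-179) = -1062*12*(-1)/179 = -354*(-36/179) = 12744/179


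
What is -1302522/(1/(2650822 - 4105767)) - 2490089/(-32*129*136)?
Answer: 1063923105727666409/561408 ≈ 1.8951e+12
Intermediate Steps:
-1302522/(1/(2650822 - 4105767)) - 2490089/(-32*129*136) = -1302522/(1/(-1454945)) - 2490089/((-4128*136)) = -1302522/(-1/1454945) - 2490089/(-561408) = -1302522*(-1454945) - 2490089*(-1/561408) = 1895097871290 + 2490089/561408 = 1063923105727666409/561408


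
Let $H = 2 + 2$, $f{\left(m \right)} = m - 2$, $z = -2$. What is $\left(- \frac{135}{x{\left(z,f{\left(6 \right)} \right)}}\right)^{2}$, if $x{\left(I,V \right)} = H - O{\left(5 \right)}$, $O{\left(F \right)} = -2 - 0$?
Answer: $\frac{2025}{4} \approx 506.25$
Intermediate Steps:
$f{\left(m \right)} = -2 + m$
$O{\left(F \right)} = -2$ ($O{\left(F \right)} = -2 + 0 = -2$)
$H = 4$
$x{\left(I,V \right)} = 6$ ($x{\left(I,V \right)} = 4 - -2 = 4 + 2 = 6$)
$\left(- \frac{135}{x{\left(z,f{\left(6 \right)} \right)}}\right)^{2} = \left(- \frac{135}{6}\right)^{2} = \left(\left(-135\right) \frac{1}{6}\right)^{2} = \left(- \frac{45}{2}\right)^{2} = \frac{2025}{4}$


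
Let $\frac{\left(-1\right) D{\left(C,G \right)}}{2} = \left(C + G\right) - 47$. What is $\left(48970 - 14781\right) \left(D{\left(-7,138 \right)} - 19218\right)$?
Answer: $-662787954$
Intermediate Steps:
$D{\left(C,G \right)} = 94 - 2 C - 2 G$ ($D{\left(C,G \right)} = - 2 \left(\left(C + G\right) - 47\right) = - 2 \left(-47 + C + G\right) = 94 - 2 C - 2 G$)
$\left(48970 - 14781\right) \left(D{\left(-7,138 \right)} - 19218\right) = \left(48970 - 14781\right) \left(\left(94 - -14 - 276\right) - 19218\right) = 34189 \left(\left(94 + 14 - 276\right) - 19218\right) = 34189 \left(-168 - 19218\right) = 34189 \left(-19386\right) = -662787954$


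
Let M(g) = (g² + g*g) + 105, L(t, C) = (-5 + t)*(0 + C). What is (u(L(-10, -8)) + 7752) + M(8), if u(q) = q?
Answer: 8105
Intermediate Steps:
L(t, C) = C*(-5 + t) (L(t, C) = (-5 + t)*C = C*(-5 + t))
M(g) = 105 + 2*g² (M(g) = (g² + g²) + 105 = 2*g² + 105 = 105 + 2*g²)
(u(L(-10, -8)) + 7752) + M(8) = (-8*(-5 - 10) + 7752) + (105 + 2*8²) = (-8*(-15) + 7752) + (105 + 2*64) = (120 + 7752) + (105 + 128) = 7872 + 233 = 8105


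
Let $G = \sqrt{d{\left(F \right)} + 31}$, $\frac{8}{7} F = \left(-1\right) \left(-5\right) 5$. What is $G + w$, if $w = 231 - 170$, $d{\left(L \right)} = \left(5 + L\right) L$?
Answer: $61 + \frac{9 \sqrt{489}}{8} \approx 85.878$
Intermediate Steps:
$F = \frac{175}{8}$ ($F = \frac{7 \left(-1\right) \left(-5\right) 5}{8} = \frac{7 \cdot 5 \cdot 5}{8} = \frac{7}{8} \cdot 25 = \frac{175}{8} \approx 21.875$)
$d{\left(L \right)} = L \left(5 + L\right)$
$w = 61$ ($w = 231 - 170 = 61$)
$G = \frac{9 \sqrt{489}}{8}$ ($G = \sqrt{\frac{175 \left(5 + \frac{175}{8}\right)}{8} + 31} = \sqrt{\frac{175}{8} \cdot \frac{215}{8} + 31} = \sqrt{\frac{37625}{64} + 31} = \sqrt{\frac{39609}{64}} = \frac{9 \sqrt{489}}{8} \approx 24.878$)
$G + w = \frac{9 \sqrt{489}}{8} + 61 = 61 + \frac{9 \sqrt{489}}{8}$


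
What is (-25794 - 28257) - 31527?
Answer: -85578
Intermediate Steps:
(-25794 - 28257) - 31527 = -54051 - 31527 = -85578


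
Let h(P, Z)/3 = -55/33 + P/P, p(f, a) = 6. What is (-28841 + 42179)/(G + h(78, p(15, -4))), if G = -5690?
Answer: -6669/2846 ≈ -2.3433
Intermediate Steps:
h(P, Z) = -2 (h(P, Z) = 3*(-55/33 + P/P) = 3*(-55*1/33 + 1) = 3*(-5/3 + 1) = 3*(-⅔) = -2)
(-28841 + 42179)/(G + h(78, p(15, -4))) = (-28841 + 42179)/(-5690 - 2) = 13338/(-5692) = 13338*(-1/5692) = -6669/2846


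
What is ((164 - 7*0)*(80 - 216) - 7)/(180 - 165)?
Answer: -7437/5 ≈ -1487.4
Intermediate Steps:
((164 - 7*0)*(80 - 216) - 7)/(180 - 165) = ((164 + 0)*(-136) - 7)/15 = (164*(-136) - 7)*(1/15) = (-22304 - 7)*(1/15) = -22311*1/15 = -7437/5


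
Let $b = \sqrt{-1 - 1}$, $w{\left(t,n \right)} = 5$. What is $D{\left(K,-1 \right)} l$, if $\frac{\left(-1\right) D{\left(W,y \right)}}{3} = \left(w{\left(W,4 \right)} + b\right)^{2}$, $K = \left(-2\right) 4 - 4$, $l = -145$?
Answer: $10005 + 4350 i \sqrt{2} \approx 10005.0 + 6151.8 i$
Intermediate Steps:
$b = i \sqrt{2}$ ($b = \sqrt{-2} = i \sqrt{2} \approx 1.4142 i$)
$K = -12$ ($K = -8 - 4 = -12$)
$D{\left(W,y \right)} = - 3 \left(5 + i \sqrt{2}\right)^{2}$
$D{\left(K,-1 \right)} l = \left(-69 - 30 i \sqrt{2}\right) \left(-145\right) = 10005 + 4350 i \sqrt{2}$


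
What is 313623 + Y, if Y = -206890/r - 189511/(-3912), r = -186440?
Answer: 5719452637949/18233832 ≈ 3.1367e+5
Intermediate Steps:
Y = 903544613/18233832 (Y = -206890/(-186440) - 189511/(-3912) = -206890*(-1/186440) - 189511*(-1/3912) = 20689/18644 + 189511/3912 = 903544613/18233832 ≈ 49.553)
313623 + Y = 313623 + 903544613/18233832 = 5719452637949/18233832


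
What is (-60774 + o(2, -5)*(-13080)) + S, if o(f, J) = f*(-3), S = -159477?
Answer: -141771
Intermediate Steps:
o(f, J) = -3*f
(-60774 + o(2, -5)*(-13080)) + S = (-60774 - 3*2*(-13080)) - 159477 = (-60774 - 6*(-13080)) - 159477 = (-60774 + 78480) - 159477 = 17706 - 159477 = -141771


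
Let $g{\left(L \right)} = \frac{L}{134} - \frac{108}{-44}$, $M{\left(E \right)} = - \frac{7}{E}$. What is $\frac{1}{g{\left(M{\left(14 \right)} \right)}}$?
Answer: $\frac{2948}{7225} \approx 0.40803$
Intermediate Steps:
$g{\left(L \right)} = \frac{27}{11} + \frac{L}{134}$ ($g{\left(L \right)} = L \frac{1}{134} - - \frac{27}{11} = \frac{L}{134} + \frac{27}{11} = \frac{27}{11} + \frac{L}{134}$)
$\frac{1}{g{\left(M{\left(14 \right)} \right)}} = \frac{1}{\frac{27}{11} + \frac{\left(-7\right) \frac{1}{14}}{134}} = \frac{1}{\frac{27}{11} + \frac{1}{134} \left(- \frac{1}{2}\right)} = \frac{1}{\frac{27}{11} - \frac{1}{268}} = \frac{1}{\frac{7225}{2948}} = \frac{2948}{7225}$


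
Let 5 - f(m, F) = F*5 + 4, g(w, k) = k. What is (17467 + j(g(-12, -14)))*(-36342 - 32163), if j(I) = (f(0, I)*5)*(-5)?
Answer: -1074980460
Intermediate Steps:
f(m, F) = 1 - 5*F (f(m, F) = 5 - (F*5 + 4) = 5 - (5*F + 4) = 5 - (4 + 5*F) = 5 + (-4 - 5*F) = 1 - 5*F)
j(I) = -25 + 125*I (j(I) = ((1 - 5*I)*5)*(-5) = (5 - 25*I)*(-5) = -25 + 125*I)
(17467 + j(g(-12, -14)))*(-36342 - 32163) = (17467 + (-25 + 125*(-14)))*(-36342 - 32163) = (17467 + (-25 - 1750))*(-68505) = (17467 - 1775)*(-68505) = 15692*(-68505) = -1074980460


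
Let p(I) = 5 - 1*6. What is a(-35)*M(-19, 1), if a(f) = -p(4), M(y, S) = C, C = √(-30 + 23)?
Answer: I*√7 ≈ 2.6458*I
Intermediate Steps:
p(I) = -1 (p(I) = 5 - 6 = -1)
C = I*√7 (C = √(-7) = I*√7 ≈ 2.6458*I)
M(y, S) = I*√7
a(f) = 1 (a(f) = -1*(-1) = 1)
a(-35)*M(-19, 1) = 1*(I*√7) = I*√7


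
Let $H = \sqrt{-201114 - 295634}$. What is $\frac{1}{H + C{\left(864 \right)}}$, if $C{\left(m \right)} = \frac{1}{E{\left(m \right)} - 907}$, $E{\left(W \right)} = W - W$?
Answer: $- \frac{907}{408649245453} - \frac{1645298 i \sqrt{124187}}{408649245453} \approx -2.2195 \cdot 10^{-9} - 0.0014188 i$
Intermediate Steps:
$E{\left(W \right)} = 0$
$C{\left(m \right)} = - \frac{1}{907}$ ($C{\left(m \right)} = \frac{1}{0 - 907} = \frac{1}{-907} = - \frac{1}{907}$)
$H = 2 i \sqrt{124187}$ ($H = \sqrt{-496748} = 2 i \sqrt{124187} \approx 704.8 i$)
$\frac{1}{H + C{\left(864 \right)}} = \frac{1}{2 i \sqrt{124187} - \frac{1}{907}} = \frac{1}{- \frac{1}{907} + 2 i \sqrt{124187}}$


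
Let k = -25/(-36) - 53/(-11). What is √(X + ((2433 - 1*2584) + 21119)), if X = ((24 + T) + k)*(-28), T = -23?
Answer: √22635569/33 ≈ 144.17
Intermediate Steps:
k = 2183/396 (k = -25*(-1/36) - 53*(-1/11) = 25/36 + 53/11 = 2183/396 ≈ 5.5126)
X = -18053/99 (X = ((24 - 23) + 2183/396)*(-28) = (1 + 2183/396)*(-28) = (2579/396)*(-28) = -18053/99 ≈ -182.35)
√(X + ((2433 - 1*2584) + 21119)) = √(-18053/99 + ((2433 - 1*2584) + 21119)) = √(-18053/99 + ((2433 - 2584) + 21119)) = √(-18053/99 + (-151 + 21119)) = √(-18053/99 + 20968) = √(2057779/99) = √22635569/33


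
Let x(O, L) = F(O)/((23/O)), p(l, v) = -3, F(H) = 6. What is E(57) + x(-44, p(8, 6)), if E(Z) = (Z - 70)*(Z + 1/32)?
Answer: -554123/736 ≈ -752.88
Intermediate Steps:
E(Z) = (-70 + Z)*(1/32 + Z) (E(Z) = (-70 + Z)*(Z + 1/32) = (-70 + Z)*(1/32 + Z))
x(O, L) = 6*O/23 (x(O, L) = 6/((23/O)) = 6*(O/23) = 6*O/23)
E(57) + x(-44, p(8, 6)) = (-35/16 + 57² - 2239/32*57) + (6/23)*(-44) = (-35/16 + 3249 - 127623/32) - 264/23 = -23725/32 - 264/23 = -554123/736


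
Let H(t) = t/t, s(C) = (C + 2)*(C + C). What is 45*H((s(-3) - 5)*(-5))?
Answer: 45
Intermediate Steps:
s(C) = 2*C*(2 + C) (s(C) = (2 + C)*(2*C) = 2*C*(2 + C))
H(t) = 1
45*H((s(-3) - 5)*(-5)) = 45*1 = 45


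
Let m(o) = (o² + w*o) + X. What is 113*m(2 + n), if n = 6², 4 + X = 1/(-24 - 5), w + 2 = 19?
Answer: 6835709/29 ≈ 2.3571e+5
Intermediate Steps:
w = 17 (w = -2 + 19 = 17)
X = -117/29 (X = -4 + 1/(-24 - 5) = -4 + 1/(-29) = -4 - 1/29 = -117/29 ≈ -4.0345)
n = 36
m(o) = -117/29 + o² + 17*o (m(o) = (o² + 17*o) - 117/29 = -117/29 + o² + 17*o)
113*m(2 + n) = 113*(-117/29 + (2 + 36)² + 17*(2 + 36)) = 113*(-117/29 + 38² + 17*38) = 113*(-117/29 + 1444 + 646) = 113*(60493/29) = 6835709/29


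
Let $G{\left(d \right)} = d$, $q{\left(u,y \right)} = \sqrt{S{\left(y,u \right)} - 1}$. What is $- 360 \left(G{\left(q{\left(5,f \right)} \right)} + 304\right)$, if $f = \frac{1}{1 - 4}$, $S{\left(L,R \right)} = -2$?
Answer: $-109440 - 360 i \sqrt{3} \approx -1.0944 \cdot 10^{5} - 623.54 i$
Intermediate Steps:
$f = - \frac{1}{3}$ ($f = \frac{1}{-3} = - \frac{1}{3} \approx -0.33333$)
$q{\left(u,y \right)} = i \sqrt{3}$ ($q{\left(u,y \right)} = \sqrt{-2 - 1} = \sqrt{-3} = i \sqrt{3}$)
$- 360 \left(G{\left(q{\left(5,f \right)} \right)} + 304\right) = - 360 \left(i \sqrt{3} + 304\right) = - 360 \left(304 + i \sqrt{3}\right) = -109440 - 360 i \sqrt{3}$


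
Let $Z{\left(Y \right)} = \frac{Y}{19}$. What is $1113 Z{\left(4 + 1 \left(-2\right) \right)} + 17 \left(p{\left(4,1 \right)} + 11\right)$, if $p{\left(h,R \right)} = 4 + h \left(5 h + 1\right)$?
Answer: $\frac{34203}{19} \approx 1800.2$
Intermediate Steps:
$p{\left(h,R \right)} = 4 + h \left(1 + 5 h\right)$
$Z{\left(Y \right)} = \frac{Y}{19}$ ($Z{\left(Y \right)} = Y \frac{1}{19} = \frac{Y}{19}$)
$1113 Z{\left(4 + 1 \left(-2\right) \right)} + 17 \left(p{\left(4,1 \right)} + 11\right) = 1113 \frac{4 + 1 \left(-2\right)}{19} + 17 \left(\left(4 + 4 + 5 \cdot 4^{2}\right) + 11\right) = 1113 \frac{4 - 2}{19} + 17 \left(\left(4 + 4 + 5 \cdot 16\right) + 11\right) = 1113 \cdot \frac{1}{19} \cdot 2 + 17 \left(\left(4 + 4 + 80\right) + 11\right) = 1113 \cdot \frac{2}{19} + 17 \left(88 + 11\right) = \frac{2226}{19} + 17 \cdot 99 = \frac{2226}{19} + 1683 = \frac{34203}{19}$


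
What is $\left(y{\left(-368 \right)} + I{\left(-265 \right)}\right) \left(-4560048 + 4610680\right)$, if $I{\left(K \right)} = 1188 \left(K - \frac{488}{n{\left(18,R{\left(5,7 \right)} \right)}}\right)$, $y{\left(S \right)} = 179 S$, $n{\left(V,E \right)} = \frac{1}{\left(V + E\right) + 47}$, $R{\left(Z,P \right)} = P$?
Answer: $-2132734268320$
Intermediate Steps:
$n{\left(V,E \right)} = \frac{1}{47 + E + V}$ ($n{\left(V,E \right)} = \frac{1}{\left(E + V\right) + 47} = \frac{1}{47 + E + V}$)
$I{\left(K \right)} = -41741568 + 1188 K$ ($I{\left(K \right)} = 1188 \left(K - \frac{488}{\frac{1}{47 + 7 + 18}}\right) = 1188 \left(K - \frac{488}{\frac{1}{72}}\right) = 1188 \left(K - 488 \frac{1}{\frac{1}{72}}\right) = 1188 \left(K - 35136\right) = 1188 \left(-35136 + K\right) = -41741568 + 1188 K$)
$\left(y{\left(-368 \right)} + I{\left(-265 \right)}\right) \left(-4560048 + 4610680\right) = \left(179 \left(-368\right) + \left(-41741568 + 1188 \left(-265\right)\right)\right) \left(-4560048 + 4610680\right) = \left(-65872 - 42056388\right) 50632 = \left(-42122260\right) 50632 = -2132734268320$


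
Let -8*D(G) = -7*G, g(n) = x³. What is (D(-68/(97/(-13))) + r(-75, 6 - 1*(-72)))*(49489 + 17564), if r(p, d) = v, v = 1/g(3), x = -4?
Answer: 3312887571/6208 ≈ 5.3365e+5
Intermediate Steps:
g(n) = -64 (g(n) = (-4)³ = -64)
v = -1/64 (v = 1/(-64) = -1/64 ≈ -0.015625)
r(p, d) = -1/64
D(G) = 7*G/8 (D(G) = -(-7)*G/8 = 7*G/8)
(D(-68/(97/(-13))) + r(-75, 6 - 1*(-72)))*(49489 + 17564) = (7*(-68/(97/(-13)))/8 - 1/64)*(49489 + 17564) = (7*(-68/(97*(-1/13)))/8 - 1/64)*67053 = (7*(-68/(-97/13))/8 - 1/64)*67053 = (7*(-68*(-13/97))/8 - 1/64)*67053 = ((7/8)*(884/97) - 1/64)*67053 = (1547/194 - 1/64)*67053 = (49407/6208)*67053 = 3312887571/6208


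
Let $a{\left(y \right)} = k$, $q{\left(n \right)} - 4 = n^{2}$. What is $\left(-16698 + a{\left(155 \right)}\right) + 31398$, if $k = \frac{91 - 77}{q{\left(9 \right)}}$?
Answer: $\frac{1249514}{85} \approx 14700.0$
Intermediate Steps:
$q{\left(n \right)} = 4 + n^{2}$
$k = \frac{14}{85}$ ($k = \frac{91 - 77}{4 + 9^{2}} = \frac{91 - 77}{4 + 81} = \frac{14}{85} \approx 0.16471$)
$a{\left(y \right)} = \frac{14}{85}$
$\left(-16698 + a{\left(155 \right)}\right) + 31398 = \left(-16698 + \frac{14}{85}\right) + 31398 = - \frac{1419316}{85} + 31398 = \frac{1249514}{85}$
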